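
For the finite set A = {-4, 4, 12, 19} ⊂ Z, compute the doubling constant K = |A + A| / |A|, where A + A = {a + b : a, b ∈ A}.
K = |A + A| / |A| = 9/4

Enumerate A + A = {a + b : a, b ∈ A}. With |A| = 4, there are |A|^2 = 16 ordered sum pairs; collecting distinct values, A + A = {-8, 0, 8, 15, 16, 23, 24, 31, 38}, so |A + A| = 9. Thus K = 9/4. For comparison, the minimum possible |A + A| over all 4-element sets is 2·4 − 1 = 7 (so min K = 7/4), attained only by arithmetic progressions.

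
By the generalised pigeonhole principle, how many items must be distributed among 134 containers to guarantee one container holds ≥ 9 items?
n = (9 − 1)·134 + 1 = 1073

By the generalised pigeonhole principle, to guarantee some box contains ≥ r objects we need more than (r − 1) · k objects total. Threshold: n = (r − 1) · k + 1. With r = 9 and k = 134: n = 8 · 134 + 1 = 1072 + 1 = 1073. For n = 1072 = 8 · 134, we can put exactly 8 objects in every box, avoiding 9 in any single one — so 1073 is tight.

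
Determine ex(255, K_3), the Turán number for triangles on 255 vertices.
ex(255, K_3) = ⌊255^2/4⌋ = 16256

Mantel (1907): a triangle-free graph on n vertices has at most ⌊n^2/4⌋ edges, with equality for the complete bipartite graph K_{⌊n/2⌋, ⌈n/2⌉}. For n = 255: ⌊255^2/4⌋ = ⌊65025/4⌋ = 16256. The extremal graph is K_{127, 128}, which has 127·128 = 16256 edges.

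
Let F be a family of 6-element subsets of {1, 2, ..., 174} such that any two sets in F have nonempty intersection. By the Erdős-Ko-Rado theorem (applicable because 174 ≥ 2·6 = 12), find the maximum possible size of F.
max |F| = C(173, 5) = 1218218079

Erdős-Ko-Rado (1961): when n ≥ 2k, max |F| = C(n−1, k−1). The bound is attained by the star {A : i ∈ A} for any fixed i ∈ [n]. Here C(174−1, 6−1) = C(173, 5) = 1218218079.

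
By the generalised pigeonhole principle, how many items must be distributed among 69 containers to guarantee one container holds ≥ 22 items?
n = (22 − 1)·69 + 1 = 1450

By the generalised pigeonhole principle, to guarantee some box contains ≥ r objects we need more than (r − 1) · k objects total. Threshold: n = (r − 1) · k + 1. With r = 22 and k = 69: n = 21 · 69 + 1 = 1449 + 1 = 1450. For n = 1449 = 21 · 69, we can put exactly 21 objects in every box, avoiding 22 in any single one — so 1450 is tight.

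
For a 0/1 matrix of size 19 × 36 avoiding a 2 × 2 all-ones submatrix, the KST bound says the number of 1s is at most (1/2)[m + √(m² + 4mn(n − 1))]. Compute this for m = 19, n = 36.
z(19, 36; 2, 2) ≤ (1/2)[19 + √(19² + 4·19·36·35)] = (1/2)[19 + √96121] = 164.5169

Kővári–Sós–Turán: let r_1, ..., r_19 be the row sums and z = Σ r_i the total number of 1s. Each pair of columns can share at most one row with both entries 1 (else a 2×2 all-ones block appears), so Σ_i C(r_i, 2) ≤ C(36, 2) = 630. By convexity Σ_i C(r_i, 2) ≥ 19·C(z/19, 2) = z(z − 19)/(2·19), giving z² − 19z − 19·36·35 ≤ 0 and hence z ≤ (1/2)[19 + √(361 + 4·23940)] = (1/2)[19 + √96121] ≈ (1/2)(19 + 310.0339) = 164.5169.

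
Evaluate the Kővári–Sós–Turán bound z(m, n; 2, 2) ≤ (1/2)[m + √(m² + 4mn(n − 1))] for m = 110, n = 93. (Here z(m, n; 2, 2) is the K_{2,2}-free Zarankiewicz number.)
z(110, 93; 2, 2) ≤ (1/2)[110 + √(110² + 4·110·93·92)] = (1/2)[110 + √3776740] = 1026.6918

Kővári–Sós–Turán: let r_1, ..., r_110 be the row sums and z = Σ r_i the total number of 1s. Each pair of columns can share at most one row with both entries 1 (else a 2×2 all-ones block appears), so Σ_i C(r_i, 2) ≤ C(93, 2) = 4278. By convexity Σ_i C(r_i, 2) ≥ 110·C(z/110, 2) = z(z − 110)/(2·110), giving z² − 110z − 110·93·92 ≤ 0 and hence z ≤ (1/2)[110 + √(12100 + 4·941160)] = (1/2)[110 + √3776740] ≈ (1/2)(110 + 1943.3836) = 1026.6918.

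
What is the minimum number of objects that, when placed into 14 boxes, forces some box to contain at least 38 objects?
n = (38 − 1)·14 + 1 = 519

By the generalised pigeonhole principle, to guarantee some box contains ≥ r objects we need more than (r − 1) · k objects total. Threshold: n = (r − 1) · k + 1. With r = 38 and k = 14: n = 37 · 14 + 1 = 518 + 1 = 519. For n = 518 = 37 · 14, we can put exactly 37 objects in every box, avoiding 38 in any single one — so 519 is tight.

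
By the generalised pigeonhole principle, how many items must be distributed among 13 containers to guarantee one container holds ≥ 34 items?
n = (34 − 1)·13 + 1 = 430

By the generalised pigeonhole principle, to guarantee some box contains ≥ r objects we need more than (r − 1) · k objects total. Threshold: n = (r − 1) · k + 1. With r = 34 and k = 13: n = 33 · 13 + 1 = 429 + 1 = 430. For n = 429 = 33 · 13, we can put exactly 33 objects in every box, avoiding 34 in any single one — so 430 is tight.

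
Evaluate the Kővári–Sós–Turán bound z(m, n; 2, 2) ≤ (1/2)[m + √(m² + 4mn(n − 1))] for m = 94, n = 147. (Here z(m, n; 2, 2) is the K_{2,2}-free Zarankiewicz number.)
z(94, 147; 2, 2) ≤ (1/2)[94 + √(94² + 4·94·147·146)] = (1/2)[94 + √8078548] = 1468.1393

Kővári–Sós–Turán: let r_1, ..., r_94 be the row sums and z = Σ r_i the total number of 1s. Each pair of columns can share at most one row with both entries 1 (else a 2×2 all-ones block appears), so Σ_i C(r_i, 2) ≤ C(147, 2) = 10731. By convexity Σ_i C(r_i, 2) ≥ 94·C(z/94, 2) = z(z − 94)/(2·94), giving z² − 94z − 94·147·146 ≤ 0 and hence z ≤ (1/2)[94 + √(8836 + 4·2017428)] = (1/2)[94 + √8078548] ≈ (1/2)(94 + 2842.2787) = 1468.1393.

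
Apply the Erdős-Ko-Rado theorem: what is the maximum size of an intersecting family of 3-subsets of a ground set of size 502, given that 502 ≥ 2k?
max |F| = C(501, 2) = 125250

The Erdős-Ko-Rado theorem states: for n ≥ 2k, an intersecting family of k-subsets of an n-element set has size at most C(n − 1, k − 1), with equality for 'star' families {A ⊆ [n] : |A| = k, i ∈ A} (fix an element i). For n = 502, k = 3: C(501, 2) = 125250.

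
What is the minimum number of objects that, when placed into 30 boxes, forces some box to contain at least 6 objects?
n = (6 − 1)·30 + 1 = 151

By the generalised pigeonhole principle, to guarantee some box contains ≥ r objects we need more than (r − 1) · k objects total. Threshold: n = (r − 1) · k + 1. With r = 6 and k = 30: n = 5 · 30 + 1 = 150 + 1 = 151. For n = 150 = 5 · 30, we can put exactly 5 objects in every box, avoiding 6 in any single one — so 151 is tight.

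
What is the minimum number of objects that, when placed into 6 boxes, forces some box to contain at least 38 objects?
n = (38 − 1)·6 + 1 = 223

By the generalised pigeonhole principle, to guarantee some box contains ≥ r objects we need more than (r − 1) · k objects total. Threshold: n = (r − 1) · k + 1. With r = 38 and k = 6: n = 37 · 6 + 1 = 222 + 1 = 223. For n = 222 = 37 · 6, we can put exactly 37 objects in every box, avoiding 38 in any single one — so 223 is tight.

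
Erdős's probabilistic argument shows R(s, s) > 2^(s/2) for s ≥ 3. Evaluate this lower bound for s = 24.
2^(24/2) = 4096; so R(24, 24) > 4096

Colour each edge of K_n uniformly at random with red/blue. The expected number of monochromatic K_24 is C(n, 24) · 2 · 2^(−C(24,2)). If C(n, 24) · 2^(1 − C(24,2)) < 1, then with positive probability no monochromatic K_24 exists, so R(24, 24) > n. The standard estimate C(n, 24) ≤ n^24/24! shows this inequality holds whenever n ≤ 2^(24/2) (since 24! · 2^(C(24,2) − 1) > 2^(24^2/2) ≥ n^24). Hence R(24, 24) > 2^(24/2) = 4096.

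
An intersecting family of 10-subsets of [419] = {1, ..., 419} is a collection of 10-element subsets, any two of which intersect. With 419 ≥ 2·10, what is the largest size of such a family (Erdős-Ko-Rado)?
max |F| = C(418, 9) = 984382804293580120

Erdős-Ko-Rado (1961): when n ≥ 2k, max |F| = C(n−1, k−1). The bound is attained by the star {A : i ∈ A} for any fixed i ∈ [n]. Here C(419−1, 10−1) = C(418, 9) = 984382804293580120.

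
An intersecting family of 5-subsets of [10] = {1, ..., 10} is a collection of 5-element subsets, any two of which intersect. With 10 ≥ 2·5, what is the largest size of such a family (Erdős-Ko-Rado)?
max |F| = C(9, 4) = 126

The Erdős-Ko-Rado theorem states: for n ≥ 2k, an intersecting family of k-subsets of an n-element set has size at most C(n − 1, k − 1), with equality for 'star' families {A ⊆ [n] : |A| = k, i ∈ A} (fix an element i). For n = 10, k = 5: C(9, 4) = 126.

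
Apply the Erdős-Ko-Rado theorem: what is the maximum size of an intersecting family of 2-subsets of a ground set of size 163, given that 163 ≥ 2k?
max |F| = C(162, 1) = 162

The Erdős-Ko-Rado theorem states: for n ≥ 2k, an intersecting family of k-subsets of an n-element set has size at most C(n − 1, k − 1), with equality for 'star' families {A ⊆ [n] : |A| = k, i ∈ A} (fix an element i). For n = 163, k = 2: C(162, 1) = 162.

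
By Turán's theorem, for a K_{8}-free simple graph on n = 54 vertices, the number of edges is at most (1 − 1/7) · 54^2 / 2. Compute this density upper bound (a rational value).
Turán density bound = (6/7) · 54^2/2 = 8748/7 ≈ 1249.7143

Turán's theorem: ex(n, K_{r+1}) is achieved by the complete r-partite Turán graph T(n, r) with parts as balanced as possible, and is at most (1 − 1/r) · n^2/2. For r = 7, n = 54: the density bound is (6/7) · 2916/2 = 8748/7 ≈ 1249.7143. The integer-valued extremum is e(T(54, 7)) = 1249, which is strictly less than the density bound 8748/7 since 7 ∤ 54 (the parts of T(54, 7) cannot all be equal).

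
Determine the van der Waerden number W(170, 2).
W(170, 2) = 170 + 1 = 171

A 2-term AP is any pair of integers, so a monochromatic 2-AP exists iff some colour is used at least twice. With 170 colours, the colouring i ↦ i on {1, ..., 170} uses each colour once, avoiding any monochromatic pair, so W(170, 2) > 170. For {1, ..., 171}, pigeonhole forces two integers of the same colour, which form a monochromatic 2-AP. Hence W(170, 2) = 171.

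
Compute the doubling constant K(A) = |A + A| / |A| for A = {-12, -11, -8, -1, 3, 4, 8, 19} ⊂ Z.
K = |A + A| / |A| = 29/8

Enumerate A + A = {a + b : a, b ∈ A}. With |A| = 8, there are |A|^2 = 64 ordered sum pairs; collecting distinct values, A + A = {-24, -23, -22, -20, -19, -16, -13, -12, -9, -8, -7, -5, -4, -3, -2, 0, 2, 3, 6, 7, 8, 11, 12, 16, 18, 22, 23, 27, 38}, so |A + A| = 29. Thus K = 29/8. For comparison, the minimum possible |A + A| over all 8-element sets is 2·8 − 1 = 15 (so min K = 15/8), attained only by arithmetic progressions.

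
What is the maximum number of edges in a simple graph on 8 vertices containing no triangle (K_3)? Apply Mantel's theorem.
ex(8, K_3) = ⌊8^2/4⌋ = 16

Mantel (1907): a triangle-free graph on n vertices has at most ⌊n^2/4⌋ edges, with equality for the complete bipartite graph K_{⌊n/2⌋, ⌈n/2⌉}. For n = 8: ⌊8^2/4⌋ = ⌊64/4⌋ = 16. The extremal graph is K_{4, 4}, which has 4·4 = 16 edges.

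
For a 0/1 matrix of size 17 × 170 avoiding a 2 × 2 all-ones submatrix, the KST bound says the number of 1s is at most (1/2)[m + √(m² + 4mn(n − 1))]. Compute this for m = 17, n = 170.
z(17, 170; 2, 2) ≤ (1/2)[17 + √(17² + 4·17·170·169)] = (1/2)[17 + √1953929] = 707.4151

Kővári–Sós–Turán: let r_1, ..., r_17 be the row sums and z = Σ r_i the total number of 1s. Each pair of columns can share at most one row with both entries 1 (else a 2×2 all-ones block appears), so Σ_i C(r_i, 2) ≤ C(170, 2) = 14365. By convexity Σ_i C(r_i, 2) ≥ 17·C(z/17, 2) = z(z − 17)/(2·17), giving z² − 17z − 17·170·169 ≤ 0 and hence z ≤ (1/2)[17 + √(289 + 4·488410)] = (1/2)[17 + √1953929] ≈ (1/2)(17 + 1397.8301) = 707.4151.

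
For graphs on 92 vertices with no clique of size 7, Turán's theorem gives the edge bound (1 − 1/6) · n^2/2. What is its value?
Turán density bound = (5/6) · 92^2/2 = 10580/3 ≈ 3526.6667

Turán's theorem: ex(n, K_{r+1}) is achieved by the complete r-partite Turán graph T(n, r) with parts as balanced as possible, and is at most (1 − 1/r) · n^2/2. For r = 6, n = 92: the density bound is (5/6) · 8464/2 = 10580/3 ≈ 3526.6667. The integer-valued extremum is e(T(92, 6)) = 3526, which is strictly less than the density bound 10580/3 since 6 ∤ 92 (the parts of T(92, 6) cannot all be equal).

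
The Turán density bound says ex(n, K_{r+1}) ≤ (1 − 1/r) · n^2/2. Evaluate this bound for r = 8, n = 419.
Turán density bound = (7/8) · 419^2/2 = 1228927/16 ≈ 76807.9375

Turán's theorem: ex(n, K_{r+1}) is achieved by the complete r-partite Turán graph T(n, r) with parts as balanced as possible, and is at most (1 − 1/r) · n^2/2. For r = 8, n = 419: the density bound is (7/8) · 175561/2 = 1228927/16 ≈ 76807.9375. The integer-valued extremum is e(T(419, 8)) = 76807, which is strictly less than the density bound 1228927/16 since 8 ∤ 419 (the parts of T(419, 8) cannot all be equal).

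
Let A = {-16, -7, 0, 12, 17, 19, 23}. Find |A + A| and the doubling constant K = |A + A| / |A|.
K = |A + A| / |A| = 27/7

Enumerate A + A = {a + b : a, b ∈ A}. With |A| = 7, there are |A|^2 = 49 ordered sum pairs; collecting distinct values, A + A = {-32, -23, -16, -14, -7, -4, 0, 1, 3, 5, 7, 10, 12, 16, 17, 19, 23, 24, 29, 31, 34, 35, 36, 38, 40, 42, 46}, so |A + A| = 27. Thus K = 27/7. For comparison, the minimum possible |A + A| over all 7-element sets is 2·7 − 1 = 13 (so min K = 13/7), attained only by arithmetic progressions.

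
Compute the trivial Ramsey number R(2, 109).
R(2, 109) = 109

R(2, k) = k for all k ≥ 2: in a 2-colouring of K_k, either some edge is red (a red K_2) or all edges are blue (a blue K_k). And K_{108} coloured all-blue has no blue K_109, so R(2, 109) > 108. Hence R(2, 109) = 109.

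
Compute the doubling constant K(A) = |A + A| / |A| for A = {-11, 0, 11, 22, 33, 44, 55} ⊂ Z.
K = |A + A| / |A| = 13/7

Enumerate A + A = {a + b : a, b ∈ A}. With |A| = 7, there are |A|^2 = 49 ordered sum pairs; collecting distinct values, A + A = {-22, -11, 0, 11, 22, 33, 44, 55, 66, 77, 88, 99, 110}, so |A + A| = 13. Thus K = 13/7. Here |A + A| = 2|A| − 1 = 13, the minimum possible — so K = 13/7 is minimal, which holds iff A is an arithmetic progression.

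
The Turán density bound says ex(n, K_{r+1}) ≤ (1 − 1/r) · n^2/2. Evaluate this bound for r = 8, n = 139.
Turán density bound = (7/8) · 139^2/2 = 135247/16 ≈ 8452.9375

Turán's theorem: ex(n, K_{r+1}) is achieved by the complete r-partite Turán graph T(n, r) with parts as balanced as possible, and is at most (1 − 1/r) · n^2/2. For r = 8, n = 139: the density bound is (7/8) · 19321/2 = 135247/16 ≈ 8452.9375. The integer-valued extremum is e(T(139, 8)) = 8452, which is strictly less than the density bound 135247/16 since 8 ∤ 139 (the parts of T(139, 8) cannot all be equal).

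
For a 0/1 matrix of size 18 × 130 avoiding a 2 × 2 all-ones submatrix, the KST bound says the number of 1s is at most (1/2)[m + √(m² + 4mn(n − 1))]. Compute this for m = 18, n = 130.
z(18, 130; 2, 2) ≤ (1/2)[18 + √(18² + 4·18·130·129)] = (1/2)[18 + √1207764] = 558.4916

Kővári–Sós–Turán: let r_1, ..., r_18 be the row sums and z = Σ r_i the total number of 1s. Each pair of columns can share at most one row with both entries 1 (else a 2×2 all-ones block appears), so Σ_i C(r_i, 2) ≤ C(130, 2) = 8385. By convexity Σ_i C(r_i, 2) ≥ 18·C(z/18, 2) = z(z − 18)/(2·18), giving z² − 18z − 18·130·129 ≤ 0 and hence z ≤ (1/2)[18 + √(324 + 4·301860)] = (1/2)[18 + √1207764] ≈ (1/2)(18 + 1098.9832) = 558.4916.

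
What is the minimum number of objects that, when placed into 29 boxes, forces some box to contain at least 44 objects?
n = (44 − 1)·29 + 1 = 1248

By the generalised pigeonhole principle, to guarantee some box contains ≥ r objects we need more than (r − 1) · k objects total. Threshold: n = (r − 1) · k + 1. With r = 44 and k = 29: n = 43 · 29 + 1 = 1247 + 1 = 1248. For n = 1247 = 43 · 29, we can put exactly 43 objects in every box, avoiding 44 in any single one — so 1248 is tight.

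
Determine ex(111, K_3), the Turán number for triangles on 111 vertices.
ex(111, K_3) = ⌊111^2/4⌋ = 3080

Mantel (1907): a triangle-free graph on n vertices has at most ⌊n^2/4⌋ edges, with equality for the complete bipartite graph K_{⌊n/2⌋, ⌈n/2⌉}. For n = 111: ⌊111^2/4⌋ = ⌊12321/4⌋ = 3080. The extremal graph is K_{55, 56}, which has 55·56 = 3080 edges.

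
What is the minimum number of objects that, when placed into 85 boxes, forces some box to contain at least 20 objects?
n = (20 − 1)·85 + 1 = 1616

By the generalised pigeonhole principle, to guarantee some box contains ≥ r objects we need more than (r − 1) · k objects total. Threshold: n = (r − 1) · k + 1. With r = 20 and k = 85: n = 19 · 85 + 1 = 1615 + 1 = 1616. For n = 1615 = 19 · 85, we can put exactly 19 objects in every box, avoiding 20 in any single one — so 1616 is tight.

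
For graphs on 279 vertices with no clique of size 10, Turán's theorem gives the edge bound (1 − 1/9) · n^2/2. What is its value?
Turán density bound = (8/9) · 279^2/2 = 34596

Turán's theorem: ex(n, K_{r+1}) is achieved by the complete r-partite Turán graph T(n, r) with parts as balanced as possible, and is at most (1 − 1/r) · n^2/2. For r = 9, n = 279: the density bound is (8/9) · 77841/2 = 34596. Since 9 ∣ 279, the Turán graph T(279, 9) has parts of equal size 31, and its edge count e(T(279, 9)) = 34596 attains the density bound exactly.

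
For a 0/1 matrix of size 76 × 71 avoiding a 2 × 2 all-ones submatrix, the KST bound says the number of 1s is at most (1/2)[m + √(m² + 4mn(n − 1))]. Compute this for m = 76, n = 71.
z(76, 71; 2, 2) ≤ (1/2)[76 + √(76² + 4·76·71·70)] = (1/2)[76 + √1516656] = 653.7629

Kővári–Sós–Turán: let r_1, ..., r_76 be the row sums and z = Σ r_i the total number of 1s. Each pair of columns can share at most one row with both entries 1 (else a 2×2 all-ones block appears), so Σ_i C(r_i, 2) ≤ C(71, 2) = 2485. By convexity Σ_i C(r_i, 2) ≥ 76·C(z/76, 2) = z(z − 76)/(2·76), giving z² − 76z − 76·71·70 ≤ 0 and hence z ≤ (1/2)[76 + √(5776 + 4·377720)] = (1/2)[76 + √1516656] ≈ (1/2)(76 + 1231.5259) = 653.7629.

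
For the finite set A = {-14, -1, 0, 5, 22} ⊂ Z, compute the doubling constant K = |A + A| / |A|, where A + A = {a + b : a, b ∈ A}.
K = |A + A| / |A| = 15/5 = 3

Enumerate A + A = {a + b : a, b ∈ A}. With |A| = 5, there are |A|^2 = 25 ordered sum pairs; collecting distinct values, A + A = {-28, -15, -14, -9, -2, -1, 0, 4, 5, 8, 10, 21, 22, 27, 44}, so |A + A| = 15. Thus K = 15/5 = 3. For comparison, the minimum possible |A + A| over all 5-element sets is 2·5 − 1 = 9 (so min K = 9/5), attained only by arithmetic progressions.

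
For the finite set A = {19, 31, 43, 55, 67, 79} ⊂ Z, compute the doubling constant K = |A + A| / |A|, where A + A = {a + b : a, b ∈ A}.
K = |A + A| / |A| = 11/6

Enumerate A + A = {a + b : a, b ∈ A}. With |A| = 6, there are |A|^2 = 36 ordered sum pairs; collecting distinct values, A + A = {38, 50, 62, 74, 86, 98, 110, 122, 134, 146, 158}, so |A + A| = 11. Thus K = 11/6. Here |A + A| = 2|A| − 1 = 11, the minimum possible — so K = 11/6 is minimal, which holds iff A is an arithmetic progression.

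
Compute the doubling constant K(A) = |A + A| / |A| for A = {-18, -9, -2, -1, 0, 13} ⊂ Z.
K = |A + A| / |A| = 19/6

Enumerate A + A = {a + b : a, b ∈ A}. With |A| = 6, there are |A|^2 = 36 ordered sum pairs; collecting distinct values, A + A = {-36, -27, -20, -19, -18, -11, -10, -9, -5, -4, -3, -2, -1, 0, 4, 11, 12, 13, 26}, so |A + A| = 19. Thus K = 19/6. For comparison, the minimum possible |A + A| over all 6-element sets is 2·6 − 1 = 11 (so min K = 11/6), attained only by arithmetic progressions.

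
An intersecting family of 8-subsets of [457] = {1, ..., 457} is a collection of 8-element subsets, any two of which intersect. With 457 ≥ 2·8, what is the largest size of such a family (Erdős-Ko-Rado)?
max |F| = C(456, 7) = 776653400694600

Erdős-Ko-Rado (1961): when n ≥ 2k, max |F| = C(n−1, k−1). The bound is attained by the star {A : i ∈ A} for any fixed i ∈ [n]. Here C(457−1, 8−1) = C(456, 7) = 776653400694600.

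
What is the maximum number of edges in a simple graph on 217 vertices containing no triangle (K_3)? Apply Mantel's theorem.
ex(217, K_3) = ⌊217^2/4⌋ = 11772

Mantel (1907): a triangle-free graph on n vertices has at most ⌊n^2/4⌋ edges, with equality for the complete bipartite graph K_{⌊n/2⌋, ⌈n/2⌉}. For n = 217: ⌊217^2/4⌋ = ⌊47089/4⌋ = 11772. The extremal graph is K_{108, 109}, which has 108·109 = 11772 edges.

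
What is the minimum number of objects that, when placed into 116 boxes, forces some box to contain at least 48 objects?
n = (48 − 1)·116 + 1 = 5453

By the generalised pigeonhole principle, to guarantee some box contains ≥ r objects we need more than (r − 1) · k objects total. Threshold: n = (r − 1) · k + 1. With r = 48 and k = 116: n = 47 · 116 + 1 = 5452 + 1 = 5453. For n = 5452 = 47 · 116, we can put exactly 47 objects in every box, avoiding 48 in any single one — so 5453 is tight.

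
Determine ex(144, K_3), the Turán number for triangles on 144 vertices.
ex(144, K_3) = ⌊144^2/4⌋ = 5184

Mantel (1907): a triangle-free graph on n vertices has at most ⌊n^2/4⌋ edges, with equality for the complete bipartite graph K_{⌊n/2⌋, ⌈n/2⌉}. For n = 144: ⌊144^2/4⌋ = ⌊20736/4⌋ = 5184. The extremal graph is K_{72, 72}, which has 72·72 = 5184 edges.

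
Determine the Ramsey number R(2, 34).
R(2, 34) = 34

R(2, k) = k for all k ≥ 2: in a 2-colouring of K_k, either some edge is red (a red K_2) or all edges are blue (a blue K_k). And K_{33} coloured all-blue has no blue K_34, so R(2, 34) > 33. Hence R(2, 34) = 34.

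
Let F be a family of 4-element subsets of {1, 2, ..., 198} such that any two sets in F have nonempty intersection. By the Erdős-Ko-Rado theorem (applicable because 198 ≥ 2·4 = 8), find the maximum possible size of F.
max |F| = C(197, 3) = 1254890

Erdős-Ko-Rado (1961): when n ≥ 2k, max |F| = C(n−1, k−1). The bound is attained by the star {A : i ∈ A} for any fixed i ∈ [n]. Here C(198−1, 4−1) = C(197, 3) = 1254890.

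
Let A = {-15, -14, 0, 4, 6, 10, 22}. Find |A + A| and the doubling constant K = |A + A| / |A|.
K = |A + A| / |A| = 26/7

Enumerate A + A = {a + b : a, b ∈ A}. With |A| = 7, there are |A|^2 = 49 ordered sum pairs; collecting distinct values, A + A = {-30, -29, -28, -15, -14, -11, -10, -9, -8, -5, -4, 0, 4, 6, 7, 8, 10, 12, 14, 16, 20, 22, 26, 28, 32, 44}, so |A + A| = 26. Thus K = 26/7. For comparison, the minimum possible |A + A| over all 7-element sets is 2·7 − 1 = 13 (so min K = 13/7), attained only by arithmetic progressions.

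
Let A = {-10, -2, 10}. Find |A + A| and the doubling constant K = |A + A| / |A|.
K = |A + A| / |A| = 6/3 = 2

Enumerate A + A = {a + b : a, b ∈ A}. With |A| = 3, there are |A|^2 = 9 ordered sum pairs; collecting distinct values, A + A = {-20, -12, -4, 0, 8, 20}, so |A + A| = 6. Thus K = 6/3 = 2. For comparison, the minimum possible |A + A| over all 3-element sets is 2·3 − 1 = 5 (so min K = 5/3), attained only by arithmetic progressions.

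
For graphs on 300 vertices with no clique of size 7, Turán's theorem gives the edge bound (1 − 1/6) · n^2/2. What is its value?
Turán density bound = (5/6) · 300^2/2 = 37500

Turán's theorem: ex(n, K_{r+1}) is achieved by the complete r-partite Turán graph T(n, r) with parts as balanced as possible, and is at most (1 − 1/r) · n^2/2. For r = 6, n = 300: the density bound is (5/6) · 90000/2 = 37500. Since 6 ∣ 300, the Turán graph T(300, 6) has parts of equal size 50, and its edge count e(T(300, 6)) = 37500 attains the density bound exactly.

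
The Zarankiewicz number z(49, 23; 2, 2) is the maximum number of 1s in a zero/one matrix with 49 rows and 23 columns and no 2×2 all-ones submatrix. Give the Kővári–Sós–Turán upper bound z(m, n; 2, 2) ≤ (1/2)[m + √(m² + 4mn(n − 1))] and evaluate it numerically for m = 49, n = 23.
z(49, 23; 2, 2) ≤ (1/2)[49 + √(49² + 4·49·23·22)] = (1/2)[49 + √101577] = 183.8557

Kővári–Sós–Turán: let r_1, ..., r_49 be the row sums and z = Σ r_i the total number of 1s. Each pair of columns can share at most one row with both entries 1 (else a 2×2 all-ones block appears), so Σ_i C(r_i, 2) ≤ C(23, 2) = 253. By convexity Σ_i C(r_i, 2) ≥ 49·C(z/49, 2) = z(z − 49)/(2·49), giving z² − 49z − 49·23·22 ≤ 0 and hence z ≤ (1/2)[49 + √(2401 + 4·24794)] = (1/2)[49 + √101577] ≈ (1/2)(49 + 318.7115) = 183.8557.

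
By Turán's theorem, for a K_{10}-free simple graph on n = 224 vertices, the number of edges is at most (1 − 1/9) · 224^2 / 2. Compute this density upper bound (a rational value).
Turán density bound = (8/9) · 224^2/2 = 200704/9 ≈ 22300.4444

Turán's theorem: ex(n, K_{r+1}) is achieved by the complete r-partite Turán graph T(n, r) with parts as balanced as possible, and is at most (1 − 1/r) · n^2/2. For r = 9, n = 224: the density bound is (8/9) · 50176/2 = 200704/9 ≈ 22300.4444. The integer-valued extremum is e(T(224, 9)) = 22300, which is strictly less than the density bound 200704/9 since 9 ∤ 224 (the parts of T(224, 9) cannot all be equal).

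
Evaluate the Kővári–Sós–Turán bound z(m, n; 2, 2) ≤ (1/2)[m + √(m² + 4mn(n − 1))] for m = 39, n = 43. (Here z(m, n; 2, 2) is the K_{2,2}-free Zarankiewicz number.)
z(39, 43; 2, 2) ≤ (1/2)[39 + √(39² + 4·39·43·42)] = (1/2)[39 + √283257] = 285.6095

Kővári–Sós–Turán: let r_1, ..., r_39 be the row sums and z = Σ r_i the total number of 1s. Each pair of columns can share at most one row with both entries 1 (else a 2×2 all-ones block appears), so Σ_i C(r_i, 2) ≤ C(43, 2) = 903. By convexity Σ_i C(r_i, 2) ≥ 39·C(z/39, 2) = z(z − 39)/(2·39), giving z² − 39z − 39·43·42 ≤ 0 and hence z ≤ (1/2)[39 + √(1521 + 4·70434)] = (1/2)[39 + √283257] ≈ (1/2)(39 + 532.2189) = 285.6095.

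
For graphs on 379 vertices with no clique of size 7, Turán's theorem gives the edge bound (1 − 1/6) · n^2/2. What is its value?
Turán density bound = (5/6) · 379^2/2 = 718205/12 ≈ 59850.4167

Turán's theorem: ex(n, K_{r+1}) is achieved by the complete r-partite Turán graph T(n, r) with parts as balanced as possible, and is at most (1 − 1/r) · n^2/2. For r = 6, n = 379: the density bound is (5/6) · 143641/2 = 718205/12 ≈ 59850.4167. The integer-valued extremum is e(T(379, 6)) = 59850, which is strictly less than the density bound 718205/12 since 6 ∤ 379 (the parts of T(379, 6) cannot all be equal).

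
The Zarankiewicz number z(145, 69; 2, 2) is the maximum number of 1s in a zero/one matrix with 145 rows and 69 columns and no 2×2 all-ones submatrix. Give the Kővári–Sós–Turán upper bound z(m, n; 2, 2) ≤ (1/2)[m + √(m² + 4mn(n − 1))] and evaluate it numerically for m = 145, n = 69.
z(145, 69; 2, 2) ≤ (1/2)[145 + √(145² + 4·145·69·68)] = (1/2)[145 + √2742385] = 900.5074

Kővári–Sós–Turán: let r_1, ..., r_145 be the row sums and z = Σ r_i the total number of 1s. Each pair of columns can share at most one row with both entries 1 (else a 2×2 all-ones block appears), so Σ_i C(r_i, 2) ≤ C(69, 2) = 2346. By convexity Σ_i C(r_i, 2) ≥ 145·C(z/145, 2) = z(z − 145)/(2·145), giving z² − 145z − 145·69·68 ≤ 0 and hence z ≤ (1/2)[145 + √(21025 + 4·680340)] = (1/2)[145 + √2742385] ≈ (1/2)(145 + 1656.0148) = 900.5074.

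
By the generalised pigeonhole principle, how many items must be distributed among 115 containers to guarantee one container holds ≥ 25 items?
n = (25 − 1)·115 + 1 = 2761

By the generalised pigeonhole principle, to guarantee some box contains ≥ r objects we need more than (r − 1) · k objects total. Threshold: n = (r − 1) · k + 1. With r = 25 and k = 115: n = 24 · 115 + 1 = 2760 + 1 = 2761. For n = 2760 = 24 · 115, we can put exactly 24 objects in every box, avoiding 25 in any single one — so 2761 is tight.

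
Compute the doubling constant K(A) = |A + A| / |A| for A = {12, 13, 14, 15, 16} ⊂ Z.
K = |A + A| / |A| = 9/5

Enumerate A + A = {a + b : a, b ∈ A}. With |A| = 5, there are |A|^2 = 25 ordered sum pairs; collecting distinct values, A + A = {24, 25, 26, 27, 28, 29, 30, 31, 32}, so |A + A| = 9. Thus K = 9/5. Here |A + A| = 2|A| − 1 = 9, the minimum possible — so K = 9/5 is minimal, which holds iff A is an arithmetic progression.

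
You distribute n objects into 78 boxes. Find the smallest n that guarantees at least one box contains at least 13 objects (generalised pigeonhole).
n = (13 − 1)·78 + 1 = 937

By the generalised pigeonhole principle, to guarantee some box contains ≥ r objects we need more than (r − 1) · k objects total. Threshold: n = (r − 1) · k + 1. With r = 13 and k = 78: n = 12 · 78 + 1 = 936 + 1 = 937. For n = 936 = 12 · 78, we can put exactly 12 objects in every box, avoiding 13 in any single one — so 937 is tight.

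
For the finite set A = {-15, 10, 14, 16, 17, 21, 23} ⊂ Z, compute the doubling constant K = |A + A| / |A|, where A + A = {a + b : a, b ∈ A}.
K = |A + A| / |A| = 25/7

Enumerate A + A = {a + b : a, b ∈ A}. With |A| = 7, there are |A|^2 = 49 ordered sum pairs; collecting distinct values, A + A = {-30, -5, -1, 1, 2, 6, 8, 20, 24, 26, 27, 28, 30, 31, 32, 33, 34, 35, 37, 38, 39, 40, 42, 44, 46}, so |A + A| = 25. Thus K = 25/7. For comparison, the minimum possible |A + A| over all 7-element sets is 2·7 − 1 = 13 (so min K = 13/7), attained only by arithmetic progressions.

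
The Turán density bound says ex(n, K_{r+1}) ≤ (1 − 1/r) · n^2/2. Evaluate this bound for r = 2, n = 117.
Turán density bound = (1/2) · 117^2/2 = 13689/4 ≈ 3422.25

Turán's theorem: ex(n, K_{r+1}) is achieved by the complete r-partite Turán graph T(n, r) with parts as balanced as possible, and is at most (1 − 1/r) · n^2/2. For r = 2, n = 117: the density bound is (1/2) · 13689/2 = 13689/4 ≈ 3422.25. The integer-valued extremum is e(T(117, 2)) = 3422, which is strictly less than the density bound 13689/4 since 2 ∤ 117 (the parts of T(117, 2) cannot all be equal).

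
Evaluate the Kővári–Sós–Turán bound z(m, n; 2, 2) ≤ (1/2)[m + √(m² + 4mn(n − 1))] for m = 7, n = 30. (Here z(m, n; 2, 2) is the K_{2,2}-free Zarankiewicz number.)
z(7, 30; 2, 2) ≤ (1/2)[7 + √(7² + 4·7·30·29)] = (1/2)[7 + √24409] = 81.6169

Kővári–Sós–Turán: let r_1, ..., r_7 be the row sums and z = Σ r_i the total number of 1s. Each pair of columns can share at most one row with both entries 1 (else a 2×2 all-ones block appears), so Σ_i C(r_i, 2) ≤ C(30, 2) = 435. By convexity Σ_i C(r_i, 2) ≥ 7·C(z/7, 2) = z(z − 7)/(2·7), giving z² − 7z − 7·30·29 ≤ 0 and hence z ≤ (1/2)[7 + √(49 + 4·6090)] = (1/2)[7 + √24409] ≈ (1/2)(7 + 156.2338) = 81.6169.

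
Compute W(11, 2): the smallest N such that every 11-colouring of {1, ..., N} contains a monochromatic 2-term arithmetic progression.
W(11, 2) = 11 + 1 = 12

A 2-term AP is any pair of integers, so a monochromatic 2-AP exists iff some colour is used at least twice. With 11 colours, the colouring i ↦ i on {1, ..., 11} uses each colour once, avoiding any monochromatic pair, so W(11, 2) > 11. For {1, ..., 12}, pigeonhole forces two integers of the same colour, which form a monochromatic 2-AP. Hence W(11, 2) = 12.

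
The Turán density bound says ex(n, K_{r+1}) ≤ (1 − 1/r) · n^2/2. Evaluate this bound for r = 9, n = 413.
Turán density bound = (8/9) · 413^2/2 = 682276/9 ≈ 75808.4444

Turán's theorem: ex(n, K_{r+1}) is achieved by the complete r-partite Turán graph T(n, r) with parts as balanced as possible, and is at most (1 − 1/r) · n^2/2. For r = 9, n = 413: the density bound is (8/9) · 170569/2 = 682276/9 ≈ 75808.4444. The integer-valued extremum is e(T(413, 9)) = 75808, which is strictly less than the density bound 682276/9 since 9 ∤ 413 (the parts of T(413, 9) cannot all be equal).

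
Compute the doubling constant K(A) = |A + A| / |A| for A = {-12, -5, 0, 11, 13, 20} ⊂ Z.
K = |A + A| / |A| = 20/6 = 10/3

Enumerate A + A = {a + b : a, b ∈ A}. With |A| = 6, there are |A|^2 = 36 ordered sum pairs; collecting distinct values, A + A = {-24, -17, -12, -10, -5, -1, 0, 1, 6, 8, 11, 13, 15, 20, 22, 24, 26, 31, 33, 40}, so |A + A| = 20. Thus K = 20/6 = 10/3. For comparison, the minimum possible |A + A| over all 6-element sets is 2·6 − 1 = 11 (so min K = 11/6), attained only by arithmetic progressions.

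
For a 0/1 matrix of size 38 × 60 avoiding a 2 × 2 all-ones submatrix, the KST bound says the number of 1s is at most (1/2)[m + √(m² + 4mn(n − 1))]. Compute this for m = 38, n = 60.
z(38, 60; 2, 2) ≤ (1/2)[38 + √(38² + 4·38·60·59)] = (1/2)[38 + √539524] = 386.2615

Kővári–Sós–Turán: let r_1, ..., r_38 be the row sums and z = Σ r_i the total number of 1s. Each pair of columns can share at most one row with both entries 1 (else a 2×2 all-ones block appears), so Σ_i C(r_i, 2) ≤ C(60, 2) = 1770. By convexity Σ_i C(r_i, 2) ≥ 38·C(z/38, 2) = z(z − 38)/(2·38), giving z² − 38z − 38·60·59 ≤ 0 and hence z ≤ (1/2)[38 + √(1444 + 4·134520)] = (1/2)[38 + √539524] ≈ (1/2)(38 + 734.523) = 386.2615.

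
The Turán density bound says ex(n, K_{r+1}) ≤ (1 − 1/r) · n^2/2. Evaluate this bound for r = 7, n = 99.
Turán density bound = (6/7) · 99^2/2 = 29403/7 ≈ 4200.4286

Turán's theorem: ex(n, K_{r+1}) is achieved by the complete r-partite Turán graph T(n, r) with parts as balanced as possible, and is at most (1 − 1/r) · n^2/2. For r = 7, n = 99: the density bound is (6/7) · 9801/2 = 29403/7 ≈ 4200.4286. The integer-valued extremum is e(T(99, 7)) = 4200, which is strictly less than the density bound 29403/7 since 7 ∤ 99 (the parts of T(99, 7) cannot all be equal).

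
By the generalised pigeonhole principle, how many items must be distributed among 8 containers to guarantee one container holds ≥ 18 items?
n = (18 − 1)·8 + 1 = 137

By the generalised pigeonhole principle, to guarantee some box contains ≥ r objects we need more than (r − 1) · k objects total. Threshold: n = (r − 1) · k + 1. With r = 18 and k = 8: n = 17 · 8 + 1 = 136 + 1 = 137. For n = 136 = 17 · 8, we can put exactly 17 objects in every box, avoiding 18 in any single one — so 137 is tight.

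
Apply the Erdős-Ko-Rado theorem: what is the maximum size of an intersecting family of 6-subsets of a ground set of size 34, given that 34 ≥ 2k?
max |F| = C(33, 5) = 237336

The Erdős-Ko-Rado theorem states: for n ≥ 2k, an intersecting family of k-subsets of an n-element set has size at most C(n − 1, k − 1), with equality for 'star' families {A ⊆ [n] : |A| = k, i ∈ A} (fix an element i). For n = 34, k = 6: C(33, 5) = 237336.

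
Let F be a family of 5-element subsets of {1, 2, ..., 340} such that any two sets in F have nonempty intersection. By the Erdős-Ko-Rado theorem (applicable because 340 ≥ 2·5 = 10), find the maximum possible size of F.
max |F| = C(339, 4) = 540597876

The Erdős-Ko-Rado theorem states: for n ≥ 2k, an intersecting family of k-subsets of an n-element set has size at most C(n − 1, k − 1), with equality for 'star' families {A ⊆ [n] : |A| = k, i ∈ A} (fix an element i). For n = 340, k = 5: C(339, 4) = 540597876.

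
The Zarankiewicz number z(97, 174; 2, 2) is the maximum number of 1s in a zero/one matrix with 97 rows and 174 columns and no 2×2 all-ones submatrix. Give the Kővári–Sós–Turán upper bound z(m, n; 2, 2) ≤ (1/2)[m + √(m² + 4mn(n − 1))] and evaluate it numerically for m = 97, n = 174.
z(97, 174; 2, 2) ≤ (1/2)[97 + √(97² + 4·97·174·173)] = (1/2)[97 + √11688985] = 1757.9579

Kővári–Sós–Turán: let r_1, ..., r_97 be the row sums and z = Σ r_i the total number of 1s. Each pair of columns can share at most one row with both entries 1 (else a 2×2 all-ones block appears), so Σ_i C(r_i, 2) ≤ C(174, 2) = 15051. By convexity Σ_i C(r_i, 2) ≥ 97·C(z/97, 2) = z(z − 97)/(2·97), giving z² − 97z − 97·174·173 ≤ 0 and hence z ≤ (1/2)[97 + √(9409 + 4·2919894)] = (1/2)[97 + √11688985] ≈ (1/2)(97 + 3418.9158) = 1757.9579.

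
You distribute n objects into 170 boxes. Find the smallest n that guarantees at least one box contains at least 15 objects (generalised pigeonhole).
n = (15 − 1)·170 + 1 = 2381

By the generalised pigeonhole principle, to guarantee some box contains ≥ r objects we need more than (r − 1) · k objects total. Threshold: n = (r − 1) · k + 1. With r = 15 and k = 170: n = 14 · 170 + 1 = 2380 + 1 = 2381. For n = 2380 = 14 · 170, we can put exactly 14 objects in every box, avoiding 15 in any single one — so 2381 is tight.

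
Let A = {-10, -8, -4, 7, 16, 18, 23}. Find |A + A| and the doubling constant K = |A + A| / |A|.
K = |A + A| / |A| = 26/7

Enumerate A + A = {a + b : a, b ∈ A}. With |A| = 7, there are |A|^2 = 49 ordered sum pairs; collecting distinct values, A + A = {-20, -18, -16, -14, -12, -8, -3, -1, 3, 6, 8, 10, 12, 13, 14, 15, 19, 23, 25, 30, 32, 34, 36, 39, 41, 46}, so |A + A| = 26. Thus K = 26/7. For comparison, the minimum possible |A + A| over all 7-element sets is 2·7 − 1 = 13 (so min K = 13/7), attained only by arithmetic progressions.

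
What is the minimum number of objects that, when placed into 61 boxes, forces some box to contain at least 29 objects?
n = (29 − 1)·61 + 1 = 1709

By the generalised pigeonhole principle, to guarantee some box contains ≥ r objects we need more than (r − 1) · k objects total. Threshold: n = (r − 1) · k + 1. With r = 29 and k = 61: n = 28 · 61 + 1 = 1708 + 1 = 1709. For n = 1708 = 28 · 61, we can put exactly 28 objects in every box, avoiding 29 in any single one — so 1709 is tight.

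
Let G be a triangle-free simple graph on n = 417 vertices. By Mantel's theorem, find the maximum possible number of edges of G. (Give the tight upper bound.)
ex(417, K_3) = ⌊417^2/4⌋ = 43472

Mantel (1907): a triangle-free graph on n vertices has at most ⌊n^2/4⌋ edges, with equality for the complete bipartite graph K_{⌊n/2⌋, ⌈n/2⌉}. For n = 417: ⌊417^2/4⌋ = ⌊173889/4⌋ = 43472. The extremal graph is K_{208, 209}, which has 208·209 = 43472 edges.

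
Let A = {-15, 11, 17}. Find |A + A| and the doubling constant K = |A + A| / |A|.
K = |A + A| / |A| = 6/3 = 2

Enumerate A + A = {a + b : a, b ∈ A}. With |A| = 3, there are |A|^2 = 9 ordered sum pairs; collecting distinct values, A + A = {-30, -4, 2, 22, 28, 34}, so |A + A| = 6. Thus K = 6/3 = 2. For comparison, the minimum possible |A + A| over all 3-element sets is 2·3 − 1 = 5 (so min K = 5/3), attained only by arithmetic progressions.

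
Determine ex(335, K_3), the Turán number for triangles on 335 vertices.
ex(335, K_3) = ⌊335^2/4⌋ = 28056

Mantel (1907): a triangle-free graph on n vertices has at most ⌊n^2/4⌋ edges, with equality for the complete bipartite graph K_{⌊n/2⌋, ⌈n/2⌉}. For n = 335: ⌊335^2/4⌋ = ⌊112225/4⌋ = 28056. The extremal graph is K_{167, 168}, which has 167·168 = 28056 edges.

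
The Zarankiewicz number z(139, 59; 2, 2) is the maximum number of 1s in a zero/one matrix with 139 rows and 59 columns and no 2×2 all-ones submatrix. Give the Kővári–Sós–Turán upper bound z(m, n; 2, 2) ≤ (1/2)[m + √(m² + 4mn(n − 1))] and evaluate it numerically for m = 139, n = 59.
z(139, 59; 2, 2) ≤ (1/2)[139 + √(139² + 4·139·59·58)] = (1/2)[139 + √1921953] = 762.6726

Kővári–Sós–Turán: let r_1, ..., r_139 be the row sums and z = Σ r_i the total number of 1s. Each pair of columns can share at most one row with both entries 1 (else a 2×2 all-ones block appears), so Σ_i C(r_i, 2) ≤ C(59, 2) = 1711. By convexity Σ_i C(r_i, 2) ≥ 139·C(z/139, 2) = z(z − 139)/(2·139), giving z² − 139z − 139·59·58 ≤ 0 and hence z ≤ (1/2)[139 + √(19321 + 4·475658)] = (1/2)[139 + √1921953] ≈ (1/2)(139 + 1386.3452) = 762.6726.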